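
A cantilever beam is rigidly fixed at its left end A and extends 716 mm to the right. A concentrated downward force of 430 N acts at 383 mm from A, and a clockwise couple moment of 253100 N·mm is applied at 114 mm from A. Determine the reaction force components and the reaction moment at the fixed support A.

ΣF_x = 0: A_x = 0.
ΣF_y = 0: A_y − 430 = 0 → A_y = 430.0 N.
ΣM about A: M_A − 430·383 − 253100 = 0 → M_A = 417800 N·mm.

A_x = 0, A_y = 430.0 N, M_A = 417800 N·mm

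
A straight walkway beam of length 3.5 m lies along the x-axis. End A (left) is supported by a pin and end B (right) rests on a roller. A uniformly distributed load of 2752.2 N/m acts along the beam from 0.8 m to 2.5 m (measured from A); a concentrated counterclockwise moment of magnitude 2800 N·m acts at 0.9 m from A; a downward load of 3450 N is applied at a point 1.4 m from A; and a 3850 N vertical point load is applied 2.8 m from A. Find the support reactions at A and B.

Resultant of the distributed load: 2752.2 × 1.7 = 4678.74 N at 1.65 m from A.
ΣM about A: B_y·3.5 − (2752.2·1.7)·1.65 + 2800 − 3450·1.4 − 3850·2.8 = 0 → B_y = 20529.921/3.5 = 5865.69 ≈ 5866 N.
ΣF_y = 0: A_y + 5865.69 − 2752.2·1.7 − 3450 − 3850 = 0 → A_y = 6113 N.
ΣF_x = 0: no horizontal applied forces, so A_x = 0.

A_x = 0, A_y = 6113 N, B_y = 5866 N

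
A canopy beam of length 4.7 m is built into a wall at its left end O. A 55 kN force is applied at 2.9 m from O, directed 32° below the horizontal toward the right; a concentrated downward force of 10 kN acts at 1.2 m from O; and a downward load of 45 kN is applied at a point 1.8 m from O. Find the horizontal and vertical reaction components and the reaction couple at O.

ΣF_x = 0: O_x + 55·cos32° = 0 → O_x = -46.64 kN.
ΣF_y = 0: O_y − 55·sin32° − 10 − 45 = 0 → O_y = 84.15 kN.
ΣM about O: M_O − 55·sin32°·2.9 − 10·1.2 − 45·1.8 = 0 → M_O = 177.5 kN·m.

O_x = -46.64 kN, O_y = 84.15 kN, M_O = 177.5 kN·m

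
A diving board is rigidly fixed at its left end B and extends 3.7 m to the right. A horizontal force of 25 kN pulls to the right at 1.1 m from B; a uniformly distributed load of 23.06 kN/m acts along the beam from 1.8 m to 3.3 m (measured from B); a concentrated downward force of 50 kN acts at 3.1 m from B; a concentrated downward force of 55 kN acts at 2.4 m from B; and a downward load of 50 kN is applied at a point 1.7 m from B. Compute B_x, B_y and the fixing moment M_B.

B_x = -25.00 kN, B_y = 189.6 kN, M_B = 460.2 kN·m

Resultant of the distributed load: 23.06 × 1.5 = 34.59 kN at 2.55 m from B.
ΣF_x = 0: B_x + 25 = 0 → B_x = -25.00 kN.
ΣF_y = 0: B_y − 23.06·1.5 − 50 − 55 − 50 = 0 → B_y = 189.6 kN.
ΣM about B: M_B − (23.06·1.5)·2.55 − 50·3.1 − 55·2.4 − 50·1.7 = 0 → M_B = 460.2 kN·m.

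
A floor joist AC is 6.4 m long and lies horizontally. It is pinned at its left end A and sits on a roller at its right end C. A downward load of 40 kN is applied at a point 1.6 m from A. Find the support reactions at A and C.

A_x = 0, A_y = 30.00 kN, C_y = 10.00 kN

Moments about A: C_y·6.4 − 40·1.6 = 0 → C_y = 64/6.4 = 10.00 kN.
ΣF_y = 0: A_y + 10 − 40 = 0 → A_y = 30.00 kN.
ΣF_x = 0: no horizontal applied forces, so A_x = 0.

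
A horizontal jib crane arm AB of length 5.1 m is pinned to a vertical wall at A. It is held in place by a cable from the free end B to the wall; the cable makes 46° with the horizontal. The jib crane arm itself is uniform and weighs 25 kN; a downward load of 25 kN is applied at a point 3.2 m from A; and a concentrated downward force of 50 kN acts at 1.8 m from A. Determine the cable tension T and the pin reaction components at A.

ΣM about A: T·sin46°·5.1 − 25·2.55 − 25·3.2 − 50·1.8 = 0 → T = 233.75/(5.1·0.71934) = 63.7158 ≈ 63.72 kN.
ΣF_x = 0: A_x − T·cos46° = 0 → A_x = 63.7158 × 0.694658 = 44.26 kN.
ΣF_y = 0: A_y + T·sin46° − 25 − 25 − 50 = 0 → A_y = 100 − 63.7158 × 0.71934 = 54.17 kN.

T = 63.72 kN, A_x = 44.26 kN, A_y = 54.17 kN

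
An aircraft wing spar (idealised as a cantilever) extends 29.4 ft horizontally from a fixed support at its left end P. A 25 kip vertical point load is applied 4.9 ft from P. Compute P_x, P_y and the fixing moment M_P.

ΣF_x = 0: P_x = 0.
ΣF_y = 0: P_y − 25 = 0 → P_y = 25.00 kip.
ΣM about P: M_P − 25·4.9 = 0 → M_P = 122.5 kip·ft.

P_x = 0, P_y = 25.00 kip, M_P = 122.5 kip·ft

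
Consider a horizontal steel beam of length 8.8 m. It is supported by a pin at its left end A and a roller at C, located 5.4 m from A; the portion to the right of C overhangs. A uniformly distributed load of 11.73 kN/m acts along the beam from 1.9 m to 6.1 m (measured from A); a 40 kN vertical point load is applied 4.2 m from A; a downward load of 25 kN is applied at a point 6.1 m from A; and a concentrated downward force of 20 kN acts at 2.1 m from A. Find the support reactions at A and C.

A_x = 0, A_y = 30.64 kN, C_y = 103.6 kN

Resultant of the distributed load: 11.73 × 4.2 = 49.266 kN at 4 m from A.
Taking moments about A: C_y·5.4 − (11.73·4.2)·4 − 40·4.2 − 25·6.1 − 20·2.1 = 0 → C_y = 559.564/5.4 = 103.623 ≈ 103.6 kN.
ΣF_y = 0: A_y + 103.623 − 11.73·4.2 − 40 − 25 − 20 = 0 → A_y = 30.64 kN.
ΣF_x = 0: no horizontal applied forces, so A_x = 0.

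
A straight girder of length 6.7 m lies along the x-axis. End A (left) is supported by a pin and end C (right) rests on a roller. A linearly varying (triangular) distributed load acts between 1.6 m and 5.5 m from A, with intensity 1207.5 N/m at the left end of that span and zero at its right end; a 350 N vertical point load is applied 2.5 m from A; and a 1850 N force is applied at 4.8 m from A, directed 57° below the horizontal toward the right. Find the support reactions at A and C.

A_x = -1008 N, A_y = 1995 N, C_y = 2261 N

Resultant of the triangular load: ½ × 1207.5 × 3.9 = 2354.625 N, acting at 2.9 m from A (one-third of the span from the peak).
Taking moments about A: C_y·6.7 − (½·1207.5·3.9)·2.9 − 350·2.5 − 1850·sin57°·4.8 = 0 → C_y = 15150.8/6.7 = 2261.31 ≈ 2261 N.
ΣF_y = 0: A_y + 2261.31 − ½·1207.5·3.9 − 350 − 1850·sin57° = 0 → A_y = 1995 N.
ΣF_x = 0: A_x + 1850·cos57° = 0 → A_x = -1008 N.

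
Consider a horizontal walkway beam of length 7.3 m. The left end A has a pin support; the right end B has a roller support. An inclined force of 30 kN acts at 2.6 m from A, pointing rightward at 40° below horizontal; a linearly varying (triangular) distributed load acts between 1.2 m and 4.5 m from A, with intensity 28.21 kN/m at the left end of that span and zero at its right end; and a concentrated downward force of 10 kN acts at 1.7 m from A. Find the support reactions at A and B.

A_x = -22.98 kN, A_y = 51.97 kN, B_y = 23.86 kN

Resultant of the triangular load: ½ × 28.21 × 3.3 = 46.5465 kN, acting at 2.3 m from A (one-third of the span from the peak).
Taking moments about A: B_y·7.3 − 30·sin40°·2.6 − (½·28.21·3.3)·2.3 − 10·1.7 = 0 → B_y = 174.194/7.3 = 23.8622 ≈ 23.86 kN.
ΣF_y = 0: A_y + 23.8622 − 30·sin40° − ½·28.21·3.3 − 10 = 0 → A_y = 51.97 kN.
ΣF_x = 0: A_x + 30·cos40° = 0 → A_x = -22.98 kN.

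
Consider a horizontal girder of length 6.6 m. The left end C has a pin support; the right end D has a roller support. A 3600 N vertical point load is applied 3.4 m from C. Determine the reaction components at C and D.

ΣM about C: D_y·6.6 − 3600·3.4 = 0 → D_y = 12240/6.6 = 1854.55 ≈ 1855 N.
ΣF_y = 0: C_y + 1854.55 − 3600 = 0 → C_y = 1745 N.
ΣF_x = 0: no horizontal applied forces, so C_x = 0.

C_x = 0, C_y = 1745 N, D_y = 1855 N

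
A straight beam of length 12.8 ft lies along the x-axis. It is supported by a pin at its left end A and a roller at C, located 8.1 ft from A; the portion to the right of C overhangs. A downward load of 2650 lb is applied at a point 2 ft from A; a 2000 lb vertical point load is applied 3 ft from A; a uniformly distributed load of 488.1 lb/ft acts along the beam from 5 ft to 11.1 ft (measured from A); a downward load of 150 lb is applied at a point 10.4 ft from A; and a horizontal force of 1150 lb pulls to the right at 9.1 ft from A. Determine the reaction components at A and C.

A_x = -1150 lb, A_y = 3231 lb, C_y = 4547 lb

Resultant of the distributed load: 488.1 × 6.1 = 2977.41 lb at 8.05 ft from A.
Taking moments about A: C_y·8.1 − 2650·2 − 2000·3 − (488.1·6.1)·8.05 − 150·10.4 = 0 → C_y = 36828.1505/8.1 = 4546.69 ≈ 4547 lb.
ΣF_y = 0: A_y + 4546.69 − 2650 − 2000 − 488.1·6.1 − 150 = 0 → A_y = 3231 lb.
ΣF_x = 0: A_x + 1150 = 0 → A_x = -1150 lb.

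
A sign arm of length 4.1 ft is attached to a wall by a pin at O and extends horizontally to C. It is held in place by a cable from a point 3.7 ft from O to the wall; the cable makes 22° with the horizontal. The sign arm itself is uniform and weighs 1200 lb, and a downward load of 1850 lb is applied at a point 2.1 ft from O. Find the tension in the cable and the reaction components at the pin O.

T = 4578 lb, O_x = 4244 lb, O_y = 1335 lb

ΣM about O: T·sin22°·3.7 − 1200·2.05 − 1850·2.1 = 0 → T = 6345/(3.7·0.374607) = 4577.77 ≈ 4578 lb.
ΣF_x = 0: O_x − T·cos22° = 0 → O_x = 4577.77 × 0.927184 = 4244 lb.
ΣF_y = 0: O_y + T·sin22° − 1200 − 1850 = 0 → O_y = 3050 − 4577.77 × 0.374607 = 1335 lb.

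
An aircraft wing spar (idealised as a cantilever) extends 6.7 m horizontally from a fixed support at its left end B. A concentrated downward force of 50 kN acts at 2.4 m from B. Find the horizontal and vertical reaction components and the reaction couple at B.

ΣF_x = 0: B_x = 0.
ΣF_y = 0: B_y − 50 = 0 → B_y = 50.00 kN.
ΣM about B: M_B − 50·2.4 = 0 → M_B = 120.0 kN·m.

B_x = 0, B_y = 50.00 kN, M_B = 120.0 kN·m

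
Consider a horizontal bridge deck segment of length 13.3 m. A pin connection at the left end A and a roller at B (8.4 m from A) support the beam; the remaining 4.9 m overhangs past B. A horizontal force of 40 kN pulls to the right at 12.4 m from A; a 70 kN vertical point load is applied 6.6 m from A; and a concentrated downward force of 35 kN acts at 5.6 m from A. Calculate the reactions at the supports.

Moments about A: B_y·8.4 − 70·6.6 − 35·5.6 = 0 → B_y = 658/8.4 = 78.3333 ≈ 78.33 kN.
ΣF_y = 0: A_y + 78.3333 − 70 − 35 = 0 → A_y = 26.67 kN.
ΣF_x = 0: A_x + 40 = 0 → A_x = -40.00 kN.

A_x = -40.00 kN, A_y = 26.67 kN, B_y = 78.33 kN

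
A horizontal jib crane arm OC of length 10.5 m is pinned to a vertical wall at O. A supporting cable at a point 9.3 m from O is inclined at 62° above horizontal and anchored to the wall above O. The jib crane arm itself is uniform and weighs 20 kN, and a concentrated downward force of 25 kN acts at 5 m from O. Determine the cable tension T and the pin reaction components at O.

T = 28.01 kN, O_x = 13.15 kN, O_y = 20.27 kN

ΣM about O: T·sin62°·9.3 − 20·5.25 − 25·5 = 0 → T = 230/(9.3·0.882948) = 28.0098 ≈ 28.01 kN.
ΣF_x = 0: O_x − T·cos62° = 0 → O_x = 28.0098 × 0.469472 = 13.15 kN.
ΣF_y = 0: O_y + T·sin62° − 20 − 25 = 0 → O_y = 45 − 28.0098 × 0.882948 = 20.27 kN.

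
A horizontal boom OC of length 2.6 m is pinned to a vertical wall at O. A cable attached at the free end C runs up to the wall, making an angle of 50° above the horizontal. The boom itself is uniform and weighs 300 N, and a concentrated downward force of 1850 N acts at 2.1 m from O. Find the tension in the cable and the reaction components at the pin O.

ΣM about O: T·sin50°·2.6 − 300·1.3 − 1850·2.1 = 0 → T = 4275/(2.6·0.766044) = 2146.39 ≈ 2146 N.
ΣF_x = 0: O_x − T·cos50° = 0 → O_x = 2146.39 × 0.642788 = 1380 N.
ΣF_y = 0: O_y + T·sin50° − 300 − 1850 = 0 → O_y = 2150 − 2146.39 × 0.766044 = 505.8 N.

T = 2146 N, O_x = 1380 N, O_y = 505.8 N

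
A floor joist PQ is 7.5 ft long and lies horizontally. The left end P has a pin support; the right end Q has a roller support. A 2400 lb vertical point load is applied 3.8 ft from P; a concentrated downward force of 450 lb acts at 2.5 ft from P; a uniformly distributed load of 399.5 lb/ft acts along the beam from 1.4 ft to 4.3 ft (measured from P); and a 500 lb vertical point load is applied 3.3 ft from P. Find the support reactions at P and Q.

P_x = 0, P_y = 2482 lb, Q_y = 2026 lb

Resultant of the distributed load: 399.5 × 2.9 = 1158.55 lb at 2.85 ft from P.
Taking moments about P: Q_y·7.5 − 2400·3.8 − 450·2.5 − (399.5·2.9)·2.85 − 500·3.3 = 0 → Q_y = 15196.8675/7.5 = 2026.25 ≈ 2026 lb.
ΣF_y = 0: P_y + 2026.25 − 2400 − 450 − 399.5·2.9 − 500 = 0 → P_y = 2482 lb.
ΣF_x = 0: no horizontal applied forces, so P_x = 0.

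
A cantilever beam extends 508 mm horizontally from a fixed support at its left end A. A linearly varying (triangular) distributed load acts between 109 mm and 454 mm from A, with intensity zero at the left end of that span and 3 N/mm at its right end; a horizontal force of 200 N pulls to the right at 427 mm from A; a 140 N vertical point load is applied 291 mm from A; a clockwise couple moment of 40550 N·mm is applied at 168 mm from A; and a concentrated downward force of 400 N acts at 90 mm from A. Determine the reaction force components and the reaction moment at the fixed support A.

Resultant of the triangular load: ½ × 3 × 345 = 517.5 N, acting at 339 mm from A (one-third of the span from the peak).
ΣF_x = 0: A_x + 200 = 0 → A_x = -200.0 N.
ΣF_y = 0: A_y − ½·3·345 − 140 − 400 = 0 → A_y = 1058 N.
ΣM about A: M_A − (½·3·345)·339 − 140·291 − 40550 − 400·90 = 0 → M_A = 292700 N·mm.

A_x = -200.0 N, A_y = 1058 N, M_A = 292700 N·mm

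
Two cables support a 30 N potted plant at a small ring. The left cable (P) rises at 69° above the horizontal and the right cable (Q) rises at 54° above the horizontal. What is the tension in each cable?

ΣF_x = 0: −T_P·cos69° + T_Q·cos54° = 0 → T_Q = 0.609692·T_P.
ΣF_y = 0: T_P·sin69° + T_Q·sin54° = 30.
Substitute: T_P·(0.93358 + 0.609692·0.809017) = 30 → T_P = 21.0256 ≈ 21.03 N.
Then T_Q = 0.609692 × 21.0256 = 12.82 N.

T_P = 21.03 N, T_Q = 12.82 N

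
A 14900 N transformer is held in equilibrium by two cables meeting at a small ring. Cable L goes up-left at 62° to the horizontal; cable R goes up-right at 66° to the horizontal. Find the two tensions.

ΣF_x = 0: −T_L·cos62° + T_R·cos66° = 0 → T_R = 1.15424·T_L.
ΣF_y = 0: T_L·sin62° + T_R·sin66° = 14900.
Substitute: T_L·(0.882948 + 1.15424·0.913545) = 14900 → T_L = 7690.73 ≈ 7691 N.
Then T_R = 1.15424 × 7690.73 = 8877 N.

T_L = 7691 N, T_R = 8877 N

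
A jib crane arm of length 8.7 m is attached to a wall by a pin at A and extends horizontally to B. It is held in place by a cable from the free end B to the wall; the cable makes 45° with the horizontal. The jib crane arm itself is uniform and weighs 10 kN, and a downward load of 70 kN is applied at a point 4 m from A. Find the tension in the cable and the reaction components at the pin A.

ΣM about A: T·sin45°·8.7 − 10·4.35 − 70·4 = 0 → T = 323.5/(8.7·0.707107) = 52.586 ≈ 52.59 kN.
ΣF_x = 0: A_x − T·cos45° = 0 → A_x = 52.586 × 0.707107 = 37.18 kN.
ΣF_y = 0: A_y + T·sin45° − 10 − 70 = 0 → A_y = 80 − 52.586 × 0.707107 = 42.82 kN.

T = 52.59 kN, A_x = 37.18 kN, A_y = 42.82 kN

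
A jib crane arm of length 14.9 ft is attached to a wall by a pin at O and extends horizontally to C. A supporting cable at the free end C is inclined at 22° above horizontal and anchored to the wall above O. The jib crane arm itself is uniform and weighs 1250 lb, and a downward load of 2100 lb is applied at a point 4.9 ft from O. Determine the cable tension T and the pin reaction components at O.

T = 3512 lb, O_x = 3256 lb, O_y = 2034 lb

ΣM about O: T·sin22°·14.9 − 1250·7.45 − 2100·4.9 = 0 → T = 19602.5/(14.9·0.374607) = 3511.96 ≈ 3512 lb.
ΣF_x = 0: O_x − T·cos22° = 0 → O_x = 3511.96 × 0.927184 = 3256 lb.
ΣF_y = 0: O_y + T·sin22° − 1250 − 2100 = 0 → O_y = 3350 − 3511.96 × 0.374607 = 2034 lb.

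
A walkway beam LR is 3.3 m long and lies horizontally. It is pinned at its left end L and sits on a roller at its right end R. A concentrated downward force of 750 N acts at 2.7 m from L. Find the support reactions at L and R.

L_x = 0, L_y = 136.4 N, R_y = 613.6 N

Taking moments about L: R_y·3.3 − 750·2.7 = 0 → R_y = 2025/3.3 = 613.636 ≈ 613.6 N.
ΣF_y = 0: L_y + 613.636 − 750 = 0 → L_y = 136.4 N.
ΣF_x = 0: no horizontal applied forces, so L_x = 0.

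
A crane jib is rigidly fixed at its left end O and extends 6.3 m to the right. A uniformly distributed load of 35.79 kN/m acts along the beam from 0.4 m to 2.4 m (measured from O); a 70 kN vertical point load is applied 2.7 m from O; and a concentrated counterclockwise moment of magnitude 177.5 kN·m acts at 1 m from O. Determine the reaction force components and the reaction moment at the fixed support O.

Resultant of the distributed load: 35.79 × 2 = 71.58 kN at 1.4 m from O.
ΣF_x = 0: O_x = 0.
ΣF_y = 0: O_y − 35.79·2 − 70 = 0 → O_y = 141.6 kN.
ΣM about O: M_O − (35.79·2)·1.4 − 70·2.7 + 177.5 = 0 → M_O = 111.7 kN·m.

O_x = 0, O_y = 141.6 kN, M_O = 111.7 kN·m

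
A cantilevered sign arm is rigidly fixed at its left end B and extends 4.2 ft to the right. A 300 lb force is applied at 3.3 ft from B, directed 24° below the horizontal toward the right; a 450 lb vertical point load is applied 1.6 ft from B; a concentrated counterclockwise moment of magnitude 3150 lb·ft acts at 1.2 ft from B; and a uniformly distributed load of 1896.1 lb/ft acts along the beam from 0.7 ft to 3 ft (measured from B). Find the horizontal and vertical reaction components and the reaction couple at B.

B_x = -274.1 lb, B_y = 4933 lb, M_B = 6041 lb·ft

Resultant of the distributed load: 1896.1 × 2.3 = 4361.03 lb at 1.85 ft from B.
ΣF_x = 0: B_x + 300·cos24° = 0 → B_x = -274.1 lb.
ΣF_y = 0: B_y − 300·sin24° − 450 − 1896.1·2.3 = 0 → B_y = 4933 lb.
ΣM about B: M_B − 300·sin24°·3.3 − 450·1.6 + 3150 − (1896.1·2.3)·1.85 = 0 → M_B = 6041 lb·ft.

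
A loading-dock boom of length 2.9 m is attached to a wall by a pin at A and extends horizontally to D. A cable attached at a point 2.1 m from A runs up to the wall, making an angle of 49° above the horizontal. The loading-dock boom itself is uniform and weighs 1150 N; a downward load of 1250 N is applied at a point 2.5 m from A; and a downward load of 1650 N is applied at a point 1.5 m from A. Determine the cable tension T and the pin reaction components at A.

T = 4585 N, A_x = 3008 N, A_y = 589.3 N

ΣM about A: T·sin49°·2.1 − 1150·1.45 − 1250·2.5 − 1650·1.5 = 0 → T = 7267.5/(2.1·0.75471) = 4585.49 ≈ 4585 N.
ΣF_x = 0: A_x − T·cos49° = 0 → A_x = 4585.49 × 0.656059 = 3008 N.
ΣF_y = 0: A_y + T·sin49° − 1150 − 1250 − 1650 = 0 → A_y = 4050 − 4585.49 × 0.75471 = 589.3 N.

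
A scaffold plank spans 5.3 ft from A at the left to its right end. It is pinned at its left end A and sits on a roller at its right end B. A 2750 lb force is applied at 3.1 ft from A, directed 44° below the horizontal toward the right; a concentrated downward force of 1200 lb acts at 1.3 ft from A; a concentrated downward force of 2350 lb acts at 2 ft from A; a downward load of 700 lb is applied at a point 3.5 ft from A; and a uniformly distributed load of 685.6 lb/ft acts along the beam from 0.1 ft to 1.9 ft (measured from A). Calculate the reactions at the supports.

Resultant of the distributed load: 685.6 × 1.8 = 1234.08 lb at 1 ft from A.
ΣM about A: B_y·5.3 − 2750·sin44°·3.1 − 1200·1.3 − 2350·2 − 700·3.5 − (685.6·1.8)·1 = 0 → B_y = 15866/5.3 = 2993.58 ≈ 2994 lb.
ΣF_y = 0: A_y + 2993.58 − 2750·sin44° − 1200 − 2350 − 700 − 685.6·1.8 = 0 → A_y = 4401 lb.
ΣF_x = 0: A_x + 2750·cos44° = 0 → A_x = -1978 lb.

A_x = -1978 lb, A_y = 4401 lb, B_y = 2994 lb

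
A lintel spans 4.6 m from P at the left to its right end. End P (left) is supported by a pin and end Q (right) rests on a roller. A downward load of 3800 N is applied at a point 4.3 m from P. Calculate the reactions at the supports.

P_x = 0, P_y = 247.8 N, Q_y = 3552 N

Taking moments about P: Q_y·4.6 − 3800·4.3 = 0 → Q_y = 16340/4.6 = 3552.17 ≈ 3552 N.
ΣF_y = 0: P_y + 3552.17 − 3800 = 0 → P_y = 247.8 N.
ΣF_x = 0: no horizontal applied forces, so P_x = 0.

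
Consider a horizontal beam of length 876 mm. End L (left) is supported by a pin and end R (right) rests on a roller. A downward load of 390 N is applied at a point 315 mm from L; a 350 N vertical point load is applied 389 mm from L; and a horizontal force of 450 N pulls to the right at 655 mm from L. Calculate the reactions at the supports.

Taking moments about L: R_y·876 − 390·315 − 350·389 = 0 → R_y = 259000/876 = 295.662 ≈ 295.7 N.
ΣF_y = 0: L_y + 295.662 − 390 − 350 = 0 → L_y = 444.3 N.
ΣF_x = 0: L_x + 450 = 0 → L_x = -450.0 N.

L_x = -450.0 N, L_y = 444.3 N, R_y = 295.7 N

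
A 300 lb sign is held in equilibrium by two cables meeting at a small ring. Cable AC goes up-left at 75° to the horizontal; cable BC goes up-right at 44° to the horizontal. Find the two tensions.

T_AC = 246.7 lb, T_BC = 88.78 lb

ΣF_x = 0: −T_AC·cos75° + T_BC·cos44° = 0 → T_BC = 0.359801·T_AC.
ΣF_y = 0: T_AC·sin75° + T_BC·sin44° = 300.
Substitute: T_AC·(0.965926 + 0.359801·0.694658) = 300 → T_AC = 246.738 ≈ 246.7 lb.
Then T_BC = 0.359801 × 246.738 = 88.78 lb.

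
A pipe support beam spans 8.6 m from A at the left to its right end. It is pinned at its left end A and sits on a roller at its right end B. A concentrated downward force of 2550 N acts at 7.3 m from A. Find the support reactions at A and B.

A_x = 0, A_y = 385.5 N, B_y = 2165 N

Moments about A: B_y·8.6 − 2550·7.3 = 0 → B_y = 18615/8.6 = 2164.53 ≈ 2165 N.
ΣF_y = 0: A_y + 2164.53 − 2550 = 0 → A_y = 385.5 N.
ΣF_x = 0: no horizontal applied forces, so A_x = 0.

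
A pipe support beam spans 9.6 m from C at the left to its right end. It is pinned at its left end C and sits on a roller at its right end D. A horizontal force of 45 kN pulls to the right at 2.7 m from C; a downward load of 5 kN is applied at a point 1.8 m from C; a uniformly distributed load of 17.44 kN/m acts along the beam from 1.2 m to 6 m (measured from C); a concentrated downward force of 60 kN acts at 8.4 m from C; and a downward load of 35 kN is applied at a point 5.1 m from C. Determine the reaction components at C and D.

Resultant of the distributed load: 17.44 × 4.8 = 83.712 kN at 3.6 m from C.
Moments about C: D_y·9.6 − 5·1.8 − (17.44·4.8)·3.6 − 60·8.4 − 35·5.1 = 0 → D_y = 992.8632/9.6 = 103.423 ≈ 103.4 kN.
ΣF_y = 0: C_y + 103.423 − 5 − 17.44·4.8 − 60 − 35 = 0 → C_y = 80.29 kN.
ΣF_x = 0: C_x + 45 = 0 → C_x = -45.00 kN.

C_x = -45.00 kN, C_y = 80.29 kN, D_y = 103.4 kN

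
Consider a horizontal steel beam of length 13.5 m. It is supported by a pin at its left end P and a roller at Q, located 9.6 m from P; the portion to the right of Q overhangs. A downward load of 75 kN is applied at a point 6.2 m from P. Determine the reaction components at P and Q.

Moments about P: Q_y·9.6 − 75·6.2 = 0 → Q_y = 465/9.6 = 48.4375 ≈ 48.44 kN.
ΣF_y = 0: P_y + 48.4375 − 75 = 0 → P_y = 26.56 kN.
ΣF_x = 0: no horizontal applied forces, so P_x = 0.

P_x = 0, P_y = 26.56 kN, Q_y = 48.44 kN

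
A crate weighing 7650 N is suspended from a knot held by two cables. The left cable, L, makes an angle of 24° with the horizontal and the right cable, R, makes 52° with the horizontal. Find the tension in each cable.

T_L = 4854 N, T_R = 7203 N

ΣF_x = 0: −T_L·cos24° + T_R·cos52° = 0 → T_R = 1.48384·T_L.
ΣF_y = 0: T_L·sin24° + T_R·sin52° = 7650.
Substitute: T_L·(0.406737 + 1.48384·0.788011) = 7650 → T_L = 4854 N.
Then T_R = 1.48384 × 4854 = 7203 N.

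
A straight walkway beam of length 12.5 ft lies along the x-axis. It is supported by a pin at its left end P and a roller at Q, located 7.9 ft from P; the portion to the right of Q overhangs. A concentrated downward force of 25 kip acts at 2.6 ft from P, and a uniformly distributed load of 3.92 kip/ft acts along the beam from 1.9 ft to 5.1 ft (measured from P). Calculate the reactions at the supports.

Resultant of the distributed load: 3.92 × 3.2 = 12.544 kip at 3.5 ft from P.
ΣM about P: Q_y·7.9 − 25·2.6 − (3.92·3.2)·3.5 = 0 → Q_y = 108.904/7.9 = 13.7853 ≈ 13.79 kip.
ΣF_y = 0: P_y + 13.7853 − 25 − 3.92·3.2 = 0 → P_y = 23.76 kip.
ΣF_x = 0: no horizontal applied forces, so P_x = 0.

P_x = 0, P_y = 23.76 kip, Q_y = 13.79 kip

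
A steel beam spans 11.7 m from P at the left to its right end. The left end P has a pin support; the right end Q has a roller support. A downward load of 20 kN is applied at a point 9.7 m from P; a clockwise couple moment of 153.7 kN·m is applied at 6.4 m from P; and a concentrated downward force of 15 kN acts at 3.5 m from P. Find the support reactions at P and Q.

P_x = 0, P_y = 0.7949 kN, Q_y = 34.21 kN

ΣM about P: Q_y·11.7 − 20·9.7 − 153.7 − 15·3.5 = 0 → Q_y = 400.2/11.7 = 34.2051 ≈ 34.21 kN.
ΣF_y = 0: P_y + 34.2051 − 20 − 15 = 0 → P_y = 0.7949 kN.
ΣF_x = 0: no horizontal applied forces, so P_x = 0.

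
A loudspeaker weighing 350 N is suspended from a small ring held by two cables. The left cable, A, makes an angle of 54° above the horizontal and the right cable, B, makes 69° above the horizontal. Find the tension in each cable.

ΣF_x = 0: −T_A·cos54° + T_B·cos69° = 0 → T_B = 1.64017·T_A.
ΣF_y = 0: T_A·sin54° + T_B·sin69° = 350.
Substitute: T_A·(0.809017 + 1.64017·0.93358) = 350 → T_A = 149.557 ≈ 149.6 N.
Then T_B = 1.64017 × 149.557 = 245.3 N.

T_A = 149.6 N, T_B = 245.3 N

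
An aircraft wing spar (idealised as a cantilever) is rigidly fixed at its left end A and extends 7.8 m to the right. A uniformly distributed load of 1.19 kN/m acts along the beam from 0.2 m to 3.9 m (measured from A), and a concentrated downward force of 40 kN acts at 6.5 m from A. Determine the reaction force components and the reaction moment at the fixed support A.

Resultant of the distributed load: 1.19 × 3.7 = 4.403 kN at 2.05 m from A.
ΣF_x = 0: A_x = 0.
ΣF_y = 0: A_y − 1.19·3.7 − 40 = 0 → A_y = 44.40 kN.
ΣM about A: M_A − (1.19·3.7)·2.05 − 40·6.5 = 0 → M_A = 269.0 kN·m.

A_x = 0, A_y = 44.40 kN, M_A = 269.0 kN·m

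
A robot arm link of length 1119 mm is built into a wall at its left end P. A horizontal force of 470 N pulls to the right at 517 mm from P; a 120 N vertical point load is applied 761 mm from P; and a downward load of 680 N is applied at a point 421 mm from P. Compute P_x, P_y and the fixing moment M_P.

ΣF_x = 0: P_x + 470 = 0 → P_x = -470.0 N.
ΣF_y = 0: P_y − 120 − 680 = 0 → P_y = 800.0 N.
ΣM about P: M_P − 120·761 − 680·421 = 0 → M_P = 377600 N·mm.

P_x = -470.0 N, P_y = 800.0 N, M_P = 377600 N·mm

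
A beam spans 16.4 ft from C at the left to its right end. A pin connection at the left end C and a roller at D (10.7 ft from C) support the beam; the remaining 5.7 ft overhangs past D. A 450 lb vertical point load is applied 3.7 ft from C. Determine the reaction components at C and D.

C_x = 0, C_y = 294.4 lb, D_y = 155.6 lb

ΣM about C: D_y·10.7 − 450·3.7 = 0 → D_y = 1665/10.7 = 155.607 ≈ 155.6 lb.
ΣF_y = 0: C_y + 155.607 − 450 = 0 → C_y = 294.4 lb.
ΣF_x = 0: no horizontal applied forces, so C_x = 0.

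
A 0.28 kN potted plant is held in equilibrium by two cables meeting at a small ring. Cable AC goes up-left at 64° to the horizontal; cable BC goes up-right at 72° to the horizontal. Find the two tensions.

T_AC = 0.1246 kN, T_BC = 0.1767 kN

ΣF_x = 0: −T_AC·cos64° + T_BC·cos72° = 0 → T_BC = 1.4186·T_AC.
ΣF_y = 0: T_AC·sin64° + T_BC·sin72° = 0.28.
Substitute: T_AC·(0.898794 + 1.4186·0.951057) = 0.28 → T_AC = 0.124557 ≈ 0.1246 kN.
Then T_BC = 1.4186 × 0.124557 = 0.1767 kN.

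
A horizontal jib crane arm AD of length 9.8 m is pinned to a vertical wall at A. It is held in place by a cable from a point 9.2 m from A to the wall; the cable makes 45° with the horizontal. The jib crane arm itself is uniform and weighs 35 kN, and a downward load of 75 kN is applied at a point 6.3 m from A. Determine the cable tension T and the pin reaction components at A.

T = 98.99 kN, A_x = 70.00 kN, A_y = 40.00 kN

ΣM about A: T·sin45°·9.2 − 35·4.9 − 75·6.3 = 0 → T = 644/(9.2·0.707107) = 98.9949 ≈ 98.99 kN.
ΣF_x = 0: A_x − T·cos45° = 0 → A_x = 98.9949 × 0.707107 = 70.00 kN.
ΣF_y = 0: A_y + T·sin45° − 35 − 75 = 0 → A_y = 110 − 98.9949 × 0.707107 = 40.00 kN.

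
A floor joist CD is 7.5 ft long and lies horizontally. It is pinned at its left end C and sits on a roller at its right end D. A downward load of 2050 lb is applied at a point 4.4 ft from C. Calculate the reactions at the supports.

Moments about C: D_y·7.5 − 2050·4.4 = 0 → D_y = 9020/7.5 = 1202.67 ≈ 1203 lb.
ΣF_y = 0: C_y + 1202.67 − 2050 = 0 → C_y = 847.3 lb.
ΣF_x = 0: no horizontal applied forces, so C_x = 0.

C_x = 0, C_y = 847.3 lb, D_y = 1203 lb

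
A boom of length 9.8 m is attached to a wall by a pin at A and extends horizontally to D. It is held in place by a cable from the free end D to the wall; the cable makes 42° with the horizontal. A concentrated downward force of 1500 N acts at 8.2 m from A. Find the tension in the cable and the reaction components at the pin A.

T = 1876 N, A_x = 1394 N, A_y = 244.9 N

ΣM about A: T·sin42°·9.8 − 1500·8.2 = 0 → T = 12300/(9.8·0.669131) = 1875.72 ≈ 1876 N.
ΣF_x = 0: A_x − T·cos42° = 0 → A_x = 1875.72 × 0.743145 = 1394 N.
ΣF_y = 0: A_y + T·sin42° − 1500 = 0 → A_y = 1500 − 1875.72 × 0.669131 = 244.9 N.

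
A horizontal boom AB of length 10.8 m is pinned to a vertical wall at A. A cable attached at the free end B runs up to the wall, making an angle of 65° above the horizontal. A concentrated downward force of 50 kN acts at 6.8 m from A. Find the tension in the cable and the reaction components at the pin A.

T = 34.74 kN, A_x = 14.68 kN, A_y = 18.52 kN

ΣM about A: T·sin65°·10.8 − 50·6.8 = 0 → T = 340/(10.8·0.906308) = 34.736 ≈ 34.74 kN.
ΣF_x = 0: A_x − T·cos65° = 0 → A_x = 34.736 × 0.422618 = 14.68 kN.
ΣF_y = 0: A_y + T·sin65° − 50 = 0 → A_y = 50 − 34.736 × 0.906308 = 18.52 kN.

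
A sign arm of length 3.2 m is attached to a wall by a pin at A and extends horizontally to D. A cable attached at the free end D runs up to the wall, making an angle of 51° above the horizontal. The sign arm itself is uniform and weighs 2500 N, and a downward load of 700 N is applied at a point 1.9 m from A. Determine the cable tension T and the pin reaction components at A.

T = 2143 N, A_x = 1349 N, A_y = 1534 N

ΣM about A: T·sin51°·3.2 − 2500·1.6 − 700·1.9 = 0 → T = 5330/(3.2·0.777146) = 2143.26 ≈ 2143 N.
ΣF_x = 0: A_x − T·cos51° = 0 → A_x = 2143.26 × 0.62932 = 1349 N.
ΣF_y = 0: A_y + T·sin51° − 2500 − 700 = 0 → A_y = 3200 − 2143.26 × 0.777146 = 1534 N.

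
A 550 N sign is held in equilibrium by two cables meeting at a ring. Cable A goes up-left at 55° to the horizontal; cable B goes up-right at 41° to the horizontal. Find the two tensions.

T_A = 417.4 N, T_B = 317.2 N

ΣF_x = 0: −T_A·cos55° + T_B·cos41° = 0 → T_B = 0.759996·T_A.
ΣF_y = 0: T_A·sin55° + T_B·sin41° = 550.
Substitute: T_A·(0.819152 + 0.759996·0.656059) = 550 → T_A = 417.377 ≈ 417.4 N.
Then T_B = 0.759996 × 417.377 = 317.2 N.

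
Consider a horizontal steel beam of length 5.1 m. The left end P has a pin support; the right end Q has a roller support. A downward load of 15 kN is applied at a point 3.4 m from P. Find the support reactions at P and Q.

P_x = 0, P_y = 5.000 kN, Q_y = 10.00 kN

Moments about P: Q_y·5.1 − 15·3.4 = 0 → Q_y = 51/5.1 = 10.00 kN.
ΣF_y = 0: P_y + 10 − 15 = 0 → P_y = 5.000 kN.
ΣF_x = 0: no horizontal applied forces, so P_x = 0.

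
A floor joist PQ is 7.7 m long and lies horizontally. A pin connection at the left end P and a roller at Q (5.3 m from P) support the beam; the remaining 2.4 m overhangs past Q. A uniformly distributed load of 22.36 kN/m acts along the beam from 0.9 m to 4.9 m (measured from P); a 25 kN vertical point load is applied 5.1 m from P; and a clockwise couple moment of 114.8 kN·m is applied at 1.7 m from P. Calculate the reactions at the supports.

P_x = 0, P_y = 19.78 kN, Q_y = 94.66 kN

Resultant of the distributed load: 22.36 × 4 = 89.44 kN at 2.9 m from P.
Taking moments about P: Q_y·5.3 − (22.36·4)·2.9 − 25·5.1 − 114.8 = 0 → Q_y = 501.676/5.3 = 94.6558 ≈ 94.66 kN.
ΣF_y = 0: P_y + 94.6558 − 22.36·4 − 25 = 0 → P_y = 19.78 kN.
ΣF_x = 0: no horizontal applied forces, so P_x = 0.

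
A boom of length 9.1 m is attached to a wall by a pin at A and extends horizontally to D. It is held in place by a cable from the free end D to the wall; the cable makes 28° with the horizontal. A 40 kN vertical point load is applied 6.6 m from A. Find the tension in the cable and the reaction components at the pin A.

ΣM about A: T·sin28°·9.1 − 40·6.6 = 0 → T = 264/(9.1·0.469472) = 61.7949 ≈ 61.79 kN.
ΣF_x = 0: A_x − T·cos28° = 0 → A_x = 61.7949 × 0.882948 = 54.56 kN.
ΣF_y = 0: A_y + T·sin28° − 40 = 0 → A_y = 40 − 61.7949 × 0.469472 = 10.99 kN.

T = 61.79 kN, A_x = 54.56 kN, A_y = 10.99 kN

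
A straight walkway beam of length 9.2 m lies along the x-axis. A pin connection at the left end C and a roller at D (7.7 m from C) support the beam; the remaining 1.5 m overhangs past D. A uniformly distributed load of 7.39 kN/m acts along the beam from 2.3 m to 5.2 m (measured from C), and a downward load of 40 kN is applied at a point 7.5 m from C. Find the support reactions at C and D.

Resultant of the distributed load: 7.39 × 2.9 = 21.431 kN at 3.75 m from C.
ΣM about C: D_y·7.7 − (7.39·2.9)·3.75 − 40·7.5 = 0 → D_y = 380.36625/7.7 = 49.3982 ≈ 49.40 kN.
ΣF_y = 0: C_y + 49.3982 − 7.39·2.9 − 40 = 0 → C_y = 12.03 kN.
ΣF_x = 0: no horizontal applied forces, so C_x = 0.

C_x = 0, C_y = 12.03 kN, D_y = 49.40 kN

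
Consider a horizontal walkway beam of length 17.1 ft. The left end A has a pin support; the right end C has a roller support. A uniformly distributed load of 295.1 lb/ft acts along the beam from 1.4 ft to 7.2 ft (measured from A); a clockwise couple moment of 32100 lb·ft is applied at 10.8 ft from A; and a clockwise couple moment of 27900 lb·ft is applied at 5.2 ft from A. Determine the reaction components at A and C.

A_x = 0, A_y = -2228 lb, C_y = 3939 lb

Resultant of the distributed load: 295.1 × 5.8 = 1711.58 lb at 4.3 ft from A.
ΣM about A: C_y·17.1 − (295.1·5.8)·4.3 − 32100 − 27900 = 0 → C_y = 67359.794/17.1 = 3939.17 ≈ 3939 lb.
ΣF_y = 0: A_y + 3939.17 − 295.1·5.8 = 0 → A_y = -2228 lb.
ΣF_x = 0: no horizontal applied forces, so A_x = 0.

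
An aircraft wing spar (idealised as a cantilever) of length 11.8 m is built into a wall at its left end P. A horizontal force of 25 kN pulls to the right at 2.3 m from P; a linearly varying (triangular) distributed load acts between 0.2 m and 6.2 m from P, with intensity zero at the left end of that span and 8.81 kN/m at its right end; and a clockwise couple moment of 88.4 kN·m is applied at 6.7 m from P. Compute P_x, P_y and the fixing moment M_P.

P_x = -25.00 kN, P_y = 26.43 kN, M_P = 199.4 kN·m

Resultant of the triangular load: ½ × 8.81 × 6 = 26.43 kN, acting at 4.2 m from P (one-third of the span from the peak).
ΣF_x = 0: P_x + 25 = 0 → P_x = -25.00 kN.
ΣF_y = 0: P_y − ½·8.81·6 = 0 → P_y = 26.43 kN.
ΣM about P: M_P − (½·8.81·6)·4.2 − 88.4 = 0 → M_P = 199.4 kN·m.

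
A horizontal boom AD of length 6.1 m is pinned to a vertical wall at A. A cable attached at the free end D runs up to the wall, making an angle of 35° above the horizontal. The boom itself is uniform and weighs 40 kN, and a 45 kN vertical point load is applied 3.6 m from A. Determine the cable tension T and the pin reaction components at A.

T = 81.17 kN, A_x = 66.49 kN, A_y = 38.44 kN

ΣM about A: T·sin35°·6.1 − 40·3.05 − 45·3.6 = 0 → T = 284/(6.1·0.573576) = 81.1704 ≈ 81.17 kN.
ΣF_x = 0: A_x − T·cos35° = 0 → A_x = 81.1704 × 0.819152 = 66.49 kN.
ΣF_y = 0: A_y + T·sin35° − 40 − 45 = 0 → A_y = 85 − 81.1704 × 0.573576 = 38.44 kN.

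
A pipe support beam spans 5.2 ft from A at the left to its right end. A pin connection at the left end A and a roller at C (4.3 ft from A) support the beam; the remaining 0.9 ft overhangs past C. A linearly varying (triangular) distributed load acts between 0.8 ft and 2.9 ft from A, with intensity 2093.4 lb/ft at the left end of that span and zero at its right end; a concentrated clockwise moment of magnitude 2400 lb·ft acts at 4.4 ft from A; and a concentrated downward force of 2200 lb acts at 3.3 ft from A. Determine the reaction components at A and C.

A_x = 0, A_y = 1385 lb, C_y = 3013 lb

Resultant of the triangular load: ½ × 2093.4 × 2.1 = 2198.07 lb, acting at 1.5 ft from A (one-third of the span from the peak).
ΣM about A: C_y·4.3 − (½·2093.4·2.1)·1.5 − 2400 − 2200·3.3 = 0 → C_y = 12957.105/4.3 = 3013.28 ≈ 3013 lb.
ΣF_y = 0: A_y + 3013.28 − ½·2093.4·2.1 − 2200 = 0 → A_y = 1385 lb.
ΣF_x = 0: no horizontal applied forces, so A_x = 0.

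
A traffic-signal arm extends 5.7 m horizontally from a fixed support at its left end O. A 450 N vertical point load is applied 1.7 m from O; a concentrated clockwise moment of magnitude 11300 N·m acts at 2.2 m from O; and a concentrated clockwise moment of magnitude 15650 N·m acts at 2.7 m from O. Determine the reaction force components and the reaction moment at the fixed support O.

O_x = 0, O_y = 450.0 N, M_O = 27720 N·m

ΣF_x = 0: O_x = 0.
ΣF_y = 0: O_y − 450 = 0 → O_y = 450.0 N.
ΣM about O: M_O − 450·1.7 − 11300 − 15650 = 0 → M_O = 27720 N·m.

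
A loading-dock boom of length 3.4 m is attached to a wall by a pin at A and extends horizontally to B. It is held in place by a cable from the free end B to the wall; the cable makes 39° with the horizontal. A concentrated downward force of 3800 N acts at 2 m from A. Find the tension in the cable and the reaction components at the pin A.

T = 3552 N, A_x = 2760 N, A_y = 1565 N

ΣM about A: T·sin39°·3.4 − 3800·2 = 0 → T = 7600/(3.4·0.62932) = 3551.92 ≈ 3552 N.
ΣF_x = 0: A_x − T·cos39° = 0 → A_x = 3551.92 × 0.777146 = 2760 N.
ΣF_y = 0: A_y + T·sin39° − 3800 = 0 → A_y = 3800 − 3551.92 × 0.62932 = 1565 N.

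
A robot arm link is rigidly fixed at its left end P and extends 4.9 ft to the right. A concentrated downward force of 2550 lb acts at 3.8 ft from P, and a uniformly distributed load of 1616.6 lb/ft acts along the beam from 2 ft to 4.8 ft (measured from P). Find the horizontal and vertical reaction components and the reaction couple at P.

P_x = 0, P_y = 7076 lb, M_P = 25080 lb·ft

Resultant of the distributed load: 1616.6 × 2.8 = 4526.48 lb at 3.4 ft from P.
ΣF_x = 0: P_x = 0.
ΣF_y = 0: P_y − 2550 − 1616.6·2.8 = 0 → P_y = 7076 lb.
ΣM about P: M_P − 2550·3.8 − (1616.6·2.8)·3.4 = 0 → M_P = 25080 lb·ft.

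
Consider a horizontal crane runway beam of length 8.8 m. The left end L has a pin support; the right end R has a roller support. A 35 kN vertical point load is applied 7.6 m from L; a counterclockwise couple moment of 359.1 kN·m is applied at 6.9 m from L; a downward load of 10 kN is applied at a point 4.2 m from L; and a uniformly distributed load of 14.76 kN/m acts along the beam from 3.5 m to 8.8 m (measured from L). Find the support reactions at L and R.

L_x = 0, L_y = 74.36 kN, R_y = 48.86 kN

Resultant of the distributed load: 14.76 × 5.3 = 78.228 kN at 6.15 m from L.
Taking moments about L: R_y·8.8 − 35·7.6 + 359.1 − 10·4.2 − (14.76·5.3)·6.15 = 0 → R_y = 430.0022/8.8 = 48.8639 ≈ 48.86 kN.
ΣF_y = 0: L_y + 48.8639 − 35 − 10 − 14.76·5.3 = 0 → L_y = 74.36 kN.
ΣF_x = 0: no horizontal applied forces, so L_x = 0.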